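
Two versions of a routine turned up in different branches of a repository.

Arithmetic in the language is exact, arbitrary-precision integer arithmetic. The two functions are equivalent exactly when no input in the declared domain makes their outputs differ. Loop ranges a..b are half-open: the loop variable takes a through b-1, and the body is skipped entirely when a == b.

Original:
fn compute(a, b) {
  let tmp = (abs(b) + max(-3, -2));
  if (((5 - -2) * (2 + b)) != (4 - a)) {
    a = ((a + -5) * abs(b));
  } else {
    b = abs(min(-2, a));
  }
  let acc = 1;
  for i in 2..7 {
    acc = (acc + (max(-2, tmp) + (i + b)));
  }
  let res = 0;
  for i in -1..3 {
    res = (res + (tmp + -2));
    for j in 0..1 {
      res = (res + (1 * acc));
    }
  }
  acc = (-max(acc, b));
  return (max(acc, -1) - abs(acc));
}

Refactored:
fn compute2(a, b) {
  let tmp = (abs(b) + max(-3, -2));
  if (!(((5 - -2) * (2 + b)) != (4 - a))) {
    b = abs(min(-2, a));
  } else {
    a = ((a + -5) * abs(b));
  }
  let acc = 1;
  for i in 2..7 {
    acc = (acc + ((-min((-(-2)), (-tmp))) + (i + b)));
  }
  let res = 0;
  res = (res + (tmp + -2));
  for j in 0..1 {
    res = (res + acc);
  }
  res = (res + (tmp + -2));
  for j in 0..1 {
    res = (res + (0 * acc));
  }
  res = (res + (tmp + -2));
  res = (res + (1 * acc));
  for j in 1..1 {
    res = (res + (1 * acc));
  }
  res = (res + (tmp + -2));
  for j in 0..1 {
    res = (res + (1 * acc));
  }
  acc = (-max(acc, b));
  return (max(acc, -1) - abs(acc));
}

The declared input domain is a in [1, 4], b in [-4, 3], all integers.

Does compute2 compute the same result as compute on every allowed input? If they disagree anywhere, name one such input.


The suspicious edit (`1` became `0`) never changes the result for any input inside the declared domain.
As a probe, take a=3, b=2: compute runs tmp := 0 | (((5 - -2) * (2 + b)) != (4 - a)): true | a := -4 | acc := 1 | iter i=2: | acc := 5 | iter i=3: | acc := 10 | iter i=4: | acc := 16 | iter i=5: | acc := 23 | iter i=6: | acc := 31 | res := 0 | iter i=-1: | res := -2 | iter j=0: | res := 29 | iter i=0: | res := 27 | iter j=0: | res := 58 | iter i=1: | res := 56 | iter j=0: | res := 87 | iter i=2: | res := 85 | iter j=0: | res := 116 | acc := -31 | result -32; compute2 runs tmp := 0 | (!(((5 - -2) * (2 + b)) != (4 - a))): false | a := -4 | acc := 1 | iter i=2: | acc := 5 | iter i=3: | acc := 10 | iter i=4: | acc := 16 | iter i=5: | acc := 23 | iter i=6: | acc := 31 | res := 0 | res := -2 | iter j=0: | res := 29 | res := 27 | iter j=0: | res := 27 | res := 25 | res := 56 | loop over j: empty range | res := 54 | iter j=0: | res := 85 | acc := -31 | result -32; both end at -32.
Every one of the 32 inputs gives matching results.
verdict: equivalent


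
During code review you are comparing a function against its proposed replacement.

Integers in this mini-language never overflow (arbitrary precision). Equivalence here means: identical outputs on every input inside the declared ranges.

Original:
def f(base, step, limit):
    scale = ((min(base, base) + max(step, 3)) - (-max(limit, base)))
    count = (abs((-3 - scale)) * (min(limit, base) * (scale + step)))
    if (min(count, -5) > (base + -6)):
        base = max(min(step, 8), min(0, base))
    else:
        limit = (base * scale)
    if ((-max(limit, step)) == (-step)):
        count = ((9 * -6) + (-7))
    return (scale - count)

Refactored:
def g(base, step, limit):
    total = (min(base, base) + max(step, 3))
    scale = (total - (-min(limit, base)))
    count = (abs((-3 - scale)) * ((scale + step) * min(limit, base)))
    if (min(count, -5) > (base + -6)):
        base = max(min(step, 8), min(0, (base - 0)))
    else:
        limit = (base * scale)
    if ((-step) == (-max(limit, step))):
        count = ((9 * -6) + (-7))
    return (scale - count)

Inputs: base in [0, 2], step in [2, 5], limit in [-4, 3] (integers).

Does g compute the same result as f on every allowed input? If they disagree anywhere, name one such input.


There is a counterexample at base=0, step=2, limit=-4: 64 on one side, 60 on the other.
f: scale = 3; count = -120; (min(count, -5) > (base + -6)) -> false; limit = 0; ((-max(limit, step)) == (-step)) -> true; count = -61; return 64
g: total = 3; scale = -1; count = -8; (min(count, -5) > (base + -6)) -> false; limit = 0; ((-step) == (-max(limit, step))) -> true; count = -61; return 60
verdict: not equivalent; witness: base=0, step=2, limit=-4


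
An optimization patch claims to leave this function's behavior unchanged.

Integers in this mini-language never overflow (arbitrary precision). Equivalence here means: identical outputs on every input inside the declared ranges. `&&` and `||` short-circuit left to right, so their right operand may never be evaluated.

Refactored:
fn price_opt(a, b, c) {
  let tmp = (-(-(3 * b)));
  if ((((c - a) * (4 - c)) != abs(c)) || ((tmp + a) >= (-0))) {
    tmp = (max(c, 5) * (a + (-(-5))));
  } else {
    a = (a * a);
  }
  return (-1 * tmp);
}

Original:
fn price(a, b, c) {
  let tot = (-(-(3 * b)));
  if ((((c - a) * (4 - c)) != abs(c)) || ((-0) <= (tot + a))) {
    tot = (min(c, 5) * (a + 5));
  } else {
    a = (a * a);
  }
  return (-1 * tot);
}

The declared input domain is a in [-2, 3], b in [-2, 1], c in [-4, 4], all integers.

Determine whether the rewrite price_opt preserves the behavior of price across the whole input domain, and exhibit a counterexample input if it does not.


Evaluate both at a=-2, b=-2, c=-4.
price: tot := -6 | ((((c - a) * (4 - c)) != abs(c)) || ((-0) <= (tot + a))): true | tot := -12 | result 12
price_opt: tmp := -6 | ((((c - a) * (4 - c)) != abs(c)) || ((tmp + a) >= (-0))): true | tmp := 15 | result -15
12 != -15, so the rewrite changes behavior.
verdict: not equivalent; witness: a=-2, b=-2, c=-4


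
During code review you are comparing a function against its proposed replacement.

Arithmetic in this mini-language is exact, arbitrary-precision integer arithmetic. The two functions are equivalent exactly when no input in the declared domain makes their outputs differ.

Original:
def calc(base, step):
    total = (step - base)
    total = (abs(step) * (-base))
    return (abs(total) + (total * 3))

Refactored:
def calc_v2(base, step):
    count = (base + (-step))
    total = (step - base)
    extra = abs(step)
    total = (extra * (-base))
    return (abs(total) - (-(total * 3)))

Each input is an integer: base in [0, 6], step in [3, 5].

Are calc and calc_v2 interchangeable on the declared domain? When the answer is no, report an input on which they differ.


The two are interchangeable: arithmetic usage differs; and statement counts differ; and local variable names differ, and every declared input agrees.
One worked example (base=6, step=5) — calc: total=-1, then total=-30, then returns -60; calc_v2: count=1, then total=-1, then extra=5, then total=-30, then returns -60; agreement on -60.
An exhaustive pass over the 21 declared inputs shows identical outputs.
verdict: equivalent


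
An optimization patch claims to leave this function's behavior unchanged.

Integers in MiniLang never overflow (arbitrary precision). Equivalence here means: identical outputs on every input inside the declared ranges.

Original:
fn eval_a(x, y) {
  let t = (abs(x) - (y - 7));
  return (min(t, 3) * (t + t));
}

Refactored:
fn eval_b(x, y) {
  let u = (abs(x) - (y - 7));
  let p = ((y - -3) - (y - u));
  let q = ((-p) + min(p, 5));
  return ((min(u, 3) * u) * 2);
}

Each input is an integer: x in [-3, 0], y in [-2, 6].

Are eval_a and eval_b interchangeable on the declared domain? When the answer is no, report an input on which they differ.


The diff adds an assignment to `q` whose value nothing reads, which nothing downstream consumes.
One worked example (x=-2, y=6) — eval_a: t := 3 | result 18; eval_b: u := 3 | p := 6 | q := -1 | result 18; agreement on 18.
Every one of the 36 inputs gives matching results.
verdict: equivalent


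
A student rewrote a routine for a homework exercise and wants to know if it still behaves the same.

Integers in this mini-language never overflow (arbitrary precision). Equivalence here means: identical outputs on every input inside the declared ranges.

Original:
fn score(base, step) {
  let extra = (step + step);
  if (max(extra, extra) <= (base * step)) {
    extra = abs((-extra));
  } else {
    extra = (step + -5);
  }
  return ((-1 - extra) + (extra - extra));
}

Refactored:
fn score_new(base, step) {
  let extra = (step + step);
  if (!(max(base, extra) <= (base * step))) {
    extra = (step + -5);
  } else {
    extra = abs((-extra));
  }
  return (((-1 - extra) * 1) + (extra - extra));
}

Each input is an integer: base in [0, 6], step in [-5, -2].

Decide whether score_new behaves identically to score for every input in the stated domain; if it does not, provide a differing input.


Try base=1, step=-5.
score: extra becomes -10; next (max(extra, extra) <= (base * step)) evaluates to true; next extra becomes 10; next final value -11
score_new: extra becomes -10; next (!(max(base, extra) <= (base * step))) evaluates to true; next extra becomes -10; next final value 9
-11 and 9 differ, so these are not the same function on this domain.
verdict: not equivalent; witness: base=1, step=-5


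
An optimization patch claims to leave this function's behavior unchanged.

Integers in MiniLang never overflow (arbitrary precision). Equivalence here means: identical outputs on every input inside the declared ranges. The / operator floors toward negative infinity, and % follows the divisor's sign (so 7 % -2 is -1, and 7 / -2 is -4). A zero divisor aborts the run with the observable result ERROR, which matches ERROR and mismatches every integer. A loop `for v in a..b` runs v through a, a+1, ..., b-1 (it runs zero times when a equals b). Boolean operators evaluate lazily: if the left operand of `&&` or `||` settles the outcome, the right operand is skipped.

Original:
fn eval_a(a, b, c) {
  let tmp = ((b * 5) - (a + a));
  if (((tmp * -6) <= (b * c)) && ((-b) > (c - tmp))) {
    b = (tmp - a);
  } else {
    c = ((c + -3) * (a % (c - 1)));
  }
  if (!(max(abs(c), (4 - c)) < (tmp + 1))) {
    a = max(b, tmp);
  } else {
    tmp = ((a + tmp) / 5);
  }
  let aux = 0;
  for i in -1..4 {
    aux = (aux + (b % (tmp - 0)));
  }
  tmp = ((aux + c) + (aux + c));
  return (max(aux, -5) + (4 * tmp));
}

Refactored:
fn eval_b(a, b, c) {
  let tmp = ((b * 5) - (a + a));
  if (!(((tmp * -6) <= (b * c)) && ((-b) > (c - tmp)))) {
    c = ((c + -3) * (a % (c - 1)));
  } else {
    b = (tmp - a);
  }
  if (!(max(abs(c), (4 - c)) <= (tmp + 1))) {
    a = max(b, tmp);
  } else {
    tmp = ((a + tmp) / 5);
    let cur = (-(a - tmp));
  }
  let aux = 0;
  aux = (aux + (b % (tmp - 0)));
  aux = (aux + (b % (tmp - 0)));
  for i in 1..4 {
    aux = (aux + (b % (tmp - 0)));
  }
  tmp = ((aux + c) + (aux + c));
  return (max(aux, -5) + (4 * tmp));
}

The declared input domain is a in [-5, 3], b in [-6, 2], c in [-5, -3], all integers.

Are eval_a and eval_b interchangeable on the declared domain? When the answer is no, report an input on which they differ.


Not equivalent: a=-4, b=0, c=-5 separates them (140 vs ERROR).
eval_a: tmp = 8; (((tmp * -6) <= (b * c)) && ((-b) > (c - tmp))) -> true; b = 12; (!(max(abs(c), (4 - c)) < (tmp + 1))) -> true; a = 12; aux = 0; [i=-1]; aux = 4; [i=0]; aux = 8; [i=1]; aux = 12; [i=2]; aux = 16; [i=3]; aux = 20; tmp = 30; return 140
eval_b: tmp = 8; (!(((tmp * -6) <= (b * c)) && ((-b) > (c - tmp)))) -> false; b = 12; (!(max(abs(c), (4 - c)) <= (tmp + 1))) -> false; tmp = 0; cur = 4; aux = 0; division by zero -> ERROR
verdict: not equivalent; witness: a=-4, b=0, c=-5


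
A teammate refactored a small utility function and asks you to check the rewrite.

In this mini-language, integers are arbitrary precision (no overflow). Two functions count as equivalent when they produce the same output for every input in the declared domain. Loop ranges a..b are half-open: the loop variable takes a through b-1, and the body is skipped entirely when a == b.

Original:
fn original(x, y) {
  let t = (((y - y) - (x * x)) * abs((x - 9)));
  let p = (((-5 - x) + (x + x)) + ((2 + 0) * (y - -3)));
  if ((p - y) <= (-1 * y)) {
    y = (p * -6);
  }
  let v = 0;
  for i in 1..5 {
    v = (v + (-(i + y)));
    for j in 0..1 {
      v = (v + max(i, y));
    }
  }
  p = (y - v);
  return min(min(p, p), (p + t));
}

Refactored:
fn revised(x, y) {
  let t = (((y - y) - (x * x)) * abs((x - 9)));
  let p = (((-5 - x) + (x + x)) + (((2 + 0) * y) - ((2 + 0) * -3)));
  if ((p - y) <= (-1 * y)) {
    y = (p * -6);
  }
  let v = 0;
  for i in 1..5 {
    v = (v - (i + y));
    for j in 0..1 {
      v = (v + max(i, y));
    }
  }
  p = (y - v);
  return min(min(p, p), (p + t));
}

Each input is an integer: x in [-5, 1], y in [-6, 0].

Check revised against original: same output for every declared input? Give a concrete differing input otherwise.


Equivalent — the differences include arithmetic usage differs, plus constant usage differs, yet no declared input distinguishes the two.
One worked example (x=-3, y=-4) — original: t = -108; p = -10; ((p - y) <= (-1 * y)) -> true; y = 60; v = 0; [i=1]; v = -61; [j=0]; v = -1; [i=2]; v = -63; [j=0]; v = -3; [i=3]; v = -66; [j=0]; v = -6; [i=4]; v = -70; [j=0]; v = -10; p = 70; return -38; revised: t = -108; p = -10; ((p - y) <= (-1 * y)) -> true; y = 60; v = 0; [i=1]; v = -61; [j=0]; v = -1; [i=2]; v = -63; [j=0]; v = -3; [i=3]; v = -66; [j=0]; v = -6; [i=4]; v = -70; [j=0]; v = -10; p = 70; return -38; agreement on -38.
An exhaustive pass over the 49 declared inputs shows identical outputs.
verdict: equivalent


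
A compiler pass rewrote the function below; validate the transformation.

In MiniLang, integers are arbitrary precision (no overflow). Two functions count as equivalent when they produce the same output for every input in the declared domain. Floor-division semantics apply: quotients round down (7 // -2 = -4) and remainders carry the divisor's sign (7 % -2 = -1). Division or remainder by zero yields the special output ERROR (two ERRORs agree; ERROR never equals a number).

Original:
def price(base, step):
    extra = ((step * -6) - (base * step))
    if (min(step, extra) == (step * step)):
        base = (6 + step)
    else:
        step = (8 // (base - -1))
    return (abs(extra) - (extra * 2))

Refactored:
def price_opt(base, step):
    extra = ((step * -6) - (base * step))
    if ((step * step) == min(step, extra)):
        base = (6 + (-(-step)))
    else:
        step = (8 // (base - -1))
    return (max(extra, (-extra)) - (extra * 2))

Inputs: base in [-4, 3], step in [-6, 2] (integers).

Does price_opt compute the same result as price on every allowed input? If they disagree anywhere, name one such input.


Side by side, the visible changes include: min/max/abs usage differs.
One worked example (base=0, step=-6) — price: extra = 36; (min(step, extra) == (step * step)) -> false; step = 8; return -36; price_opt: extra = 36; ((step * step) == min(step, extra)) -> false; step = 8; return -36; agreement on -36.
An exhaustive pass over the 72 declared inputs shows identical outputs.
verdict: equivalent


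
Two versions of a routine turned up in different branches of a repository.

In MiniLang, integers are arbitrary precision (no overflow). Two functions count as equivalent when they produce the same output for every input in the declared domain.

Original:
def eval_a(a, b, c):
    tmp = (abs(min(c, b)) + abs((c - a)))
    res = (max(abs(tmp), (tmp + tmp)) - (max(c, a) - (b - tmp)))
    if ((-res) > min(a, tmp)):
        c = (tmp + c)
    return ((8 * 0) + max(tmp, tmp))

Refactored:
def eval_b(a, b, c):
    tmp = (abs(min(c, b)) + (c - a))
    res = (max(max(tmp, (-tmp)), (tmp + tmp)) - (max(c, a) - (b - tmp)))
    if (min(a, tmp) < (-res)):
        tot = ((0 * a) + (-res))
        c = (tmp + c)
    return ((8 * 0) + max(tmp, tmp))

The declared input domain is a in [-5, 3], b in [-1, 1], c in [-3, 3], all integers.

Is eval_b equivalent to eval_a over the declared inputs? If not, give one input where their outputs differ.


Try a=-2, b=-1, c=-3.
eval_a: tmp := 4 | res := 5 | ((-res) > min(a, tmp)): false | result 4
eval_b: tmp := 2 | res := 3 | (min(a, tmp) < (-res)): false | result 2
4 != 2, so the rewrite changes behavior.
verdict: not equivalent; witness: a=-2, b=-1, c=-3


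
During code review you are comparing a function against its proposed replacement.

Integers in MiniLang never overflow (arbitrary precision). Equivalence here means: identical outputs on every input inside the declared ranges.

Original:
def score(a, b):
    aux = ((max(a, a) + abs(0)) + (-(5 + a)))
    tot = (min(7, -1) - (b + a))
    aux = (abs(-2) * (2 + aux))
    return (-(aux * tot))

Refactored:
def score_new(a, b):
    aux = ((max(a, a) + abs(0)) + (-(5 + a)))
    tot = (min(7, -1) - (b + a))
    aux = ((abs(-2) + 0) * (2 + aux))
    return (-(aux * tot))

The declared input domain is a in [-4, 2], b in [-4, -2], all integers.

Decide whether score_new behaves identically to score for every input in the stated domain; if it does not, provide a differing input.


Reading the diff, among the changes: arithmetic usage differs, and constant usage differs.
As a probe, take a=-1, b=-3: score runs aux becomes -5; next tot becomes 3; next aux becomes -6; next final value 18; score_new runs aux becomes -5; next tot becomes 3; next aux becomes -6; next final value 18; both end at 18.
Checked all 21 inputs in the declared domain: the outputs agree on every one.
verdict: equivalent


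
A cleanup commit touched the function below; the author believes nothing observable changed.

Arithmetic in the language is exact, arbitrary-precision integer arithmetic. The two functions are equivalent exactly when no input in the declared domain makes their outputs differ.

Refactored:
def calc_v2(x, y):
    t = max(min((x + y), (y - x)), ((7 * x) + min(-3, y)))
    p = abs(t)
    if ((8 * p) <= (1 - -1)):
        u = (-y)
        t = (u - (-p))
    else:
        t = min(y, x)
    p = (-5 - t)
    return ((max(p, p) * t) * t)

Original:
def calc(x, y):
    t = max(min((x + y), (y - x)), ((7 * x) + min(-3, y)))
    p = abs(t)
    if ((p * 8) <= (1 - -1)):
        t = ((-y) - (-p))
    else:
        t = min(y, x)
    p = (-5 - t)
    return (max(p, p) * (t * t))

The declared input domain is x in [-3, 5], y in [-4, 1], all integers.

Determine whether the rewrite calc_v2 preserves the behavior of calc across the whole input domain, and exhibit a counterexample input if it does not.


Changes here: statement counts differ, plus local variable names differ; the full 54-point sweep finds no disagreement.
verdict: equivalent


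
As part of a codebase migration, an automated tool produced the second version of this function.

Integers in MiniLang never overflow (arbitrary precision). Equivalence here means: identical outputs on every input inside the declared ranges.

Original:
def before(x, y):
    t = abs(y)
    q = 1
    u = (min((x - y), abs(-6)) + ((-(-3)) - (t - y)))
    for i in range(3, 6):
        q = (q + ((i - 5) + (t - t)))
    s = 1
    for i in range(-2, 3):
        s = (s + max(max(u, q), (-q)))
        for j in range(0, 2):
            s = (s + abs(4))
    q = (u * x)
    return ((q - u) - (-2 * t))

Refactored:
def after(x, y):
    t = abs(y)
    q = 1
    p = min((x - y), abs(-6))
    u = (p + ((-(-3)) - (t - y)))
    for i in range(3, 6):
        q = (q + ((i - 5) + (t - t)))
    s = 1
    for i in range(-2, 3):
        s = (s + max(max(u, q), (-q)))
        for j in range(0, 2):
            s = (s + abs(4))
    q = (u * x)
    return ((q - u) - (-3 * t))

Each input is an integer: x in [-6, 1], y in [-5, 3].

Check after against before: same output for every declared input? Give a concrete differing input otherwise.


Try x=-6, y=-5.
before: t becomes 5; next q becomes 1; next u becomes -8; next at i=3:; next q becomes -1; next at i=4:; next q becomes -2; next at i=5:; next q becomes -2; next s becomes 1; next at i=-2:; next s becomes 3; next at j=0:; next s becomes 7; next at j=1:; next s becomes 11; next at i=-1:; next s becomes 13; next at j=0:; next s becomes 17; next at j=1:; next s becomes 21; next at i=0:; next s becomes 23; next at j=0:; next s becomes 27; next at j=1:; next s becomes 31; next at i=1:; next s becomes 33; next at j=0:; next s becomes 37; next at j=1:; next s becomes 41; next at i=2:; next s becomes 43; next at j=0:; next s becomes 47; next at j=1:; next s becomes 51; next q becomes 48; next final value 66
after: t becomes 5; next q becomes 1; next p becomes -1; next u becomes -8; next at i=3:; next q becomes -1; next at i=4:; next q becomes -2; next at i=5:; next q becomes -2; next s becomes 1; next at i=-2:; next s becomes 3; next at j=0:; next s becomes 7; next at j=1:; next s becomes 11; next at i=-1:; next s becomes 13; next at j=0:; next s becomes 17; next at j=1:; next s becomes 21; next at i=0:; next s becomes 23; next at j=0:; next s becomes 27; next at j=1:; next s becomes 31; next at i=1:; next s becomes 33; next at j=0:; next s becomes 37; next at j=1:; next s becomes 41; next at i=2:; next s becomes 43; next at j=0:; next s becomes 47; next at j=1:; next s becomes 51; next q becomes 48; next final value 71
66 against 71: the behavior changed.
verdict: not equivalent; witness: x=-6, y=-5


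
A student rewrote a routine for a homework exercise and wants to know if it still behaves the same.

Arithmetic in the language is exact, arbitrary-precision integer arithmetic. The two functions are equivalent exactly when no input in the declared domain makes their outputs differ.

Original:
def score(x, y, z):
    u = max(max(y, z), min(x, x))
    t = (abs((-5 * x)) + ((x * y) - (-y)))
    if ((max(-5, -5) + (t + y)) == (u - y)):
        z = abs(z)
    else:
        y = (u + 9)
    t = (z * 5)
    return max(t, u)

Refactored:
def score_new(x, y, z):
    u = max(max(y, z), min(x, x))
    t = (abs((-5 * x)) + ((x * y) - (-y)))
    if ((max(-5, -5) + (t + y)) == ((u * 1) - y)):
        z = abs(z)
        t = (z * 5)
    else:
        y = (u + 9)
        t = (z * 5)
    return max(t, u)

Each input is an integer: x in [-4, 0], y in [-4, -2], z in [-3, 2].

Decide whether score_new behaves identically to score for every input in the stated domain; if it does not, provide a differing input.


Comparing the listings, the differences include: constant usage differs, plus statement counts differ, plus arithmetic usage differs.
As a probe, take x=-2, y=-4, z=-3: score runs u = -2; t = 14; ((max(-5, -5) + (t + y)) == (u - y)) -> false; y = 7; t = -15; return -2; score_new runs u = -2; t = 14; ((max(-5, -5) + (t + y)) == ((u * 1) - y)) -> false; y = 7; t = -15; return -2; both end at -2.
Checked all 90 inputs in the declared domain: the outputs agree on every one.
verdict: equivalent


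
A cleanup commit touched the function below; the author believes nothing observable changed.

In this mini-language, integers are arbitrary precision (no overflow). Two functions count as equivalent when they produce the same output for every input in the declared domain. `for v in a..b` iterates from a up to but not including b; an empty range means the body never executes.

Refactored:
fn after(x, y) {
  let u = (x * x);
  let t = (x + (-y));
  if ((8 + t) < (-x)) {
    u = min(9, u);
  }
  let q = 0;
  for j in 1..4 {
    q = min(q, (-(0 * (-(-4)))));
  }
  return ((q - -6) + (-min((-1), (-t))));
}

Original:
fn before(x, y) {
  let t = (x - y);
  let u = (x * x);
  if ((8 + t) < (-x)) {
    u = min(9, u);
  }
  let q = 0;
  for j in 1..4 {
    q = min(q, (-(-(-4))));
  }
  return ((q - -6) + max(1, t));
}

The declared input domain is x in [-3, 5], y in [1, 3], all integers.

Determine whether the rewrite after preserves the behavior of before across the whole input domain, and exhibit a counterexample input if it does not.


Consider the input x=-3, y=1.
before: t := -4 | u := 9 | ((8 + t) < (-x)): false | q := 0 | iter j=1: | q := -4 | iter j=2: | q := -4 | iter j=3: | q := -4 | result 3
after: u := 9 | t := -4 | ((8 + t) < (-x)): false | q := 0 | iter j=1: | q := 0 | iter j=2: | q := 0 | iter j=3: | q := 0 | result 7
3 != 7, so the rewrite changes behavior.
verdict: not equivalent; witness: x=-3, y=1


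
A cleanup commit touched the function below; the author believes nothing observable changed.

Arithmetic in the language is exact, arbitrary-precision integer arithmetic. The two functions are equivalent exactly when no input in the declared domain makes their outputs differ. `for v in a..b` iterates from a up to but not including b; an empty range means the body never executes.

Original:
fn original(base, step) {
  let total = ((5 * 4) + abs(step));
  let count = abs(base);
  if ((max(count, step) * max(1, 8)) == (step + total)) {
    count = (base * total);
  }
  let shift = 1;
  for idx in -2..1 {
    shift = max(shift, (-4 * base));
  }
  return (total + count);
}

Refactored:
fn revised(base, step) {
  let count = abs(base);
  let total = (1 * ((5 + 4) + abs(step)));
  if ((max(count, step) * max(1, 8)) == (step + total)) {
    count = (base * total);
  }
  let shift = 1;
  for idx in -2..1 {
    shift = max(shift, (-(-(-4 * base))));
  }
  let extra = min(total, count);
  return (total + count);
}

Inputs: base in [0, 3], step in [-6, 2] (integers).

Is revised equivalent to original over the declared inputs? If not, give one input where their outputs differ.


Consider the input base=0, step=-6.
original: total becomes 26; next count becomes 0; next ((max(count, step) * max(1, 8)) == (step + total)) evaluates to false; next shift becomes 1; next at idx=-2:; next shift becomes 1; next at idx=-1:; next shift becomes 1; next at idx=0:; next shift becomes 1; next final value 26
revised: count becomes 0; next total becomes 15; next ((max(count, step) * max(1, 8)) == (step + total)) evaluates to false; next shift becomes 1; next at idx=-2:; next shift becomes 1; next at idx=-1:; next shift becomes 1; next at idx=0:; next shift becomes 1; next extra becomes 0; next final value 15
26 vs 15 — the two versions disagree here.
verdict: not equivalent; witness: base=0, step=-6


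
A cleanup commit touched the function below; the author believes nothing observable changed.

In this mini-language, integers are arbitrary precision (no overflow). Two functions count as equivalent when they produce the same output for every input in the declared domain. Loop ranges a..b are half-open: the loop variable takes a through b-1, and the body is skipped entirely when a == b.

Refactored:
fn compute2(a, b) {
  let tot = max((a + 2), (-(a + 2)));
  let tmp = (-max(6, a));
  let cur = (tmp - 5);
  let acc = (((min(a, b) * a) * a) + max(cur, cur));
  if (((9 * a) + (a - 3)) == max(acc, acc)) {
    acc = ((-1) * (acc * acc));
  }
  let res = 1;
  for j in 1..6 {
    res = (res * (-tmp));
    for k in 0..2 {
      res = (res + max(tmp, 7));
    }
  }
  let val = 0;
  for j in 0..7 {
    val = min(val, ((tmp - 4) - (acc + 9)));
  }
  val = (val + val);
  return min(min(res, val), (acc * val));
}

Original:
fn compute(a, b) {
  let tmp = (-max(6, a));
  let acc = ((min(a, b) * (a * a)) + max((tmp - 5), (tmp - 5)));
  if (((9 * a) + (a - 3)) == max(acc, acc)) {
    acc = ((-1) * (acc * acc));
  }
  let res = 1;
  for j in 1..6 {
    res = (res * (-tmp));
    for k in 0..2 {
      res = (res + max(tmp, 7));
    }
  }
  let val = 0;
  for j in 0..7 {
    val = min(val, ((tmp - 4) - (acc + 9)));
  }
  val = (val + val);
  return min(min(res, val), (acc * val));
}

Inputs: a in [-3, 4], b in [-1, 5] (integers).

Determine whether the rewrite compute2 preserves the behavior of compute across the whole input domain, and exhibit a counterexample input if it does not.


Side by side, the visible changes include: arithmetic usage differs; also statement counts differ; also min/max/abs usage differs; also local variable names differ; also constant usage differs.
As a probe, take a=0, b=2: compute runs tmp becomes -6; next acc becomes -11; next (((9 * a) + (a - 3)) == max(acc, acc)) evaluates to false; next res becomes 1; next at j=1:; next res becomes 6; next at k=0:; next res becomes 13; next at k=1:; next res becomes 20; next at j=2:; next res becomes 120; next at k=0:; next res becomes 127; next at k=1:; next res becomes 134; next at j=3:; next res becomes 804; next at k=0:; next res becomes 811; next at k=1:; next res becomes 818; next at j=4:; next res becomes 4908; next at k=0:; next res becomes 4915; next at k=1:; next res becomes 4922; next at j=5:; next res becomes 29532; next at k=0:; next res becomes 29539; next at k=1:; next res becomes 29546; next val becomes 0; next at j=0:; next val becomes -8; next at j=1:; next val becomes -8; next at j=2:; next val becomes -8; next at j=3:; next val becomes -8; next at j=4:; next val becomes -8; next at j=5:; next val becomes -8; next at j=6:; next val becomes -8; next val becomes -16; next final value -16; compute2 runs tot becomes 2; next tmp becomes -6; next cur becomes -11; next acc becomes -11; next (((9 * a) + (a - 3)) == max(acc, acc)) evaluates to false; next res becomes 1; next at j=1:; next res becomes 6; next at k=0:; next res becomes 13; next at k=1:; next res becomes 20; next at j=2:; next res becomes 120; next at k=0:; next res becomes 127; next at k=1:; next res becomes 134; next at j=3:; next res becomes 804; next at k=0:; next res becomes 811; next at k=1:; next res becomes 818; next at j=4:; next res becomes 4908; next at k=0:; next res becomes 4915; next at k=1:; next res becomes 4922; next at j=5:; next res becomes 29532; next at k=0:; next res becomes 29539; next at k=1:; next res becomes 29546; next val becomes 0; next at j=0:; next val becomes -8; next at j=1:; next val becomes -8; next at j=2:; next val becomes -8; next at j=3:; next val becomes -8; next at j=4:; next val becomes -8; next at j=5:; next val becomes -8; next at j=6:; next val becomes -8; next val becomes -16; next final value -16; both end at -16.
An exhaustive pass over the 56 declared inputs shows identical outputs.
verdict: equivalent


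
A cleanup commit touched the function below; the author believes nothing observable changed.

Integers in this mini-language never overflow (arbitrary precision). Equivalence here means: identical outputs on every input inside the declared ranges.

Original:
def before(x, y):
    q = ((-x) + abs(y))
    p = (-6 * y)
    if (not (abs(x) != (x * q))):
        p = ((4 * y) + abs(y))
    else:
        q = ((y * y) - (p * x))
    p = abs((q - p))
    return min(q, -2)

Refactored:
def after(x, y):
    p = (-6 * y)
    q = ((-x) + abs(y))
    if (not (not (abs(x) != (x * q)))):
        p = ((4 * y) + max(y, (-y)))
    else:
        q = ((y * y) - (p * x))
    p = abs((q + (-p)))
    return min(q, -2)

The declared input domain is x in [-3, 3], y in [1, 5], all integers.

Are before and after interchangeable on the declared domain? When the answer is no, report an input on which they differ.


There is a counterexample at x=-3, y=1: -17 on one side, -2 on the other.
before: q = 4; p = -6; (not (abs(x) != (x * q))) -> false; q = -17; p = 11; return -17
after: p = -6; q = 4; (not (not (abs(x) != (x * q)))) -> true; p = 5; p = 1; return -2
verdict: not equivalent; witness: x=-3, y=1


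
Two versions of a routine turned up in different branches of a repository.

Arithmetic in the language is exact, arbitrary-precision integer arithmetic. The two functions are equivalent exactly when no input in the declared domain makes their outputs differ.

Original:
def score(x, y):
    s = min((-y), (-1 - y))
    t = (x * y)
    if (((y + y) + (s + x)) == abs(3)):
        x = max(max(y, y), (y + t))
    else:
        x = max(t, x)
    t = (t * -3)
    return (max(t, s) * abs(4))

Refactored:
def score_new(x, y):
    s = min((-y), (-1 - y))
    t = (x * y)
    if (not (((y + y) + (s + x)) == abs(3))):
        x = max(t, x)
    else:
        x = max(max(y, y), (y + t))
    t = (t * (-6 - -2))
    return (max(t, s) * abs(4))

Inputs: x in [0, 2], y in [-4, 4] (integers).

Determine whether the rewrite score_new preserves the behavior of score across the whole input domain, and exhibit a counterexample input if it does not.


Take x=1, y=-4.
score: s := 3 | t := -4 | (((y + y) + (s + x)) == abs(3)): false | x := 1 | t := 12 | result 48
score_new: s := 3 | t := -4 | (not (((y + y) + (s + x)) == abs(3))): true | x := 1 | t := 16 | result 64
48 vs 64 — the two versions disagree here.
verdict: not equivalent; witness: x=1, y=-4


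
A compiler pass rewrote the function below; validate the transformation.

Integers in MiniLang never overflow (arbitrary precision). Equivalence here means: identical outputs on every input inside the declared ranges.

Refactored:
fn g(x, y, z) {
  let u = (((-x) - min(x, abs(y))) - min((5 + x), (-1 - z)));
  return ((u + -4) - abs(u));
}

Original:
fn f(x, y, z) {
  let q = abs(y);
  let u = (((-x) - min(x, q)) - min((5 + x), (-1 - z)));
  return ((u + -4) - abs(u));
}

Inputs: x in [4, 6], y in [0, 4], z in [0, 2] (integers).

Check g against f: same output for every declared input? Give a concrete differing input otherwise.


Reading the diff, among the changes: local variable names differ, plus statement counts differ.
One worked example (x=4, y=1, z=2) — f: q = 1; u = -2; return -8; g: u = -2; return -8; agreement on -8.
Across all 45 domain points the two functions coincide.
verdict: equivalent


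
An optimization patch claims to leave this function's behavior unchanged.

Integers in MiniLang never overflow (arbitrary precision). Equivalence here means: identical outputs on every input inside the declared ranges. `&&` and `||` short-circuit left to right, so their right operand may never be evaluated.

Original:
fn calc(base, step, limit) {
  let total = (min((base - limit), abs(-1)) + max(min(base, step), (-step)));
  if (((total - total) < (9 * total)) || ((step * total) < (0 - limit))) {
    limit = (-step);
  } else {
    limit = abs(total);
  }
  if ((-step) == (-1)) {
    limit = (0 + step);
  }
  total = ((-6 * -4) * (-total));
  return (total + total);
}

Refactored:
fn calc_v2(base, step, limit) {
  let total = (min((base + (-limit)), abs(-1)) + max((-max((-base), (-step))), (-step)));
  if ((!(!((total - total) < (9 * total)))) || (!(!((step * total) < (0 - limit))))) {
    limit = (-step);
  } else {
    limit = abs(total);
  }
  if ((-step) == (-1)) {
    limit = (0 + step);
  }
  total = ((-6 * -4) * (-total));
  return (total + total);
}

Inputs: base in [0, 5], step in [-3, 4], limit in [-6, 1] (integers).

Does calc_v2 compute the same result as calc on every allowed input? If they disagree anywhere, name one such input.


The two are interchangeable: min/max/abs usage differs; and arithmetic usage differs; and boolean connective usage differs, and every declared input agrees.
Tracing base=4, step=0, limit=-1: calc: total = 1; (((total - total) < (9 * total)) || ((step * total) < (0 - limit))) -> true; limit = 0; ((-step) == (-1)) -> false; total = -24; return -48 | calc_v2: total = 1; ((!(!((total - total) < (9 * total)))) || (!(!((step * total) < (0 - limit))))) -> true; limit = 0; ((-step) == (-1)) -> false; total = -24; return -48 — matching result -48.
Every one of the 384 inputs gives matching results.
verdict: equivalent


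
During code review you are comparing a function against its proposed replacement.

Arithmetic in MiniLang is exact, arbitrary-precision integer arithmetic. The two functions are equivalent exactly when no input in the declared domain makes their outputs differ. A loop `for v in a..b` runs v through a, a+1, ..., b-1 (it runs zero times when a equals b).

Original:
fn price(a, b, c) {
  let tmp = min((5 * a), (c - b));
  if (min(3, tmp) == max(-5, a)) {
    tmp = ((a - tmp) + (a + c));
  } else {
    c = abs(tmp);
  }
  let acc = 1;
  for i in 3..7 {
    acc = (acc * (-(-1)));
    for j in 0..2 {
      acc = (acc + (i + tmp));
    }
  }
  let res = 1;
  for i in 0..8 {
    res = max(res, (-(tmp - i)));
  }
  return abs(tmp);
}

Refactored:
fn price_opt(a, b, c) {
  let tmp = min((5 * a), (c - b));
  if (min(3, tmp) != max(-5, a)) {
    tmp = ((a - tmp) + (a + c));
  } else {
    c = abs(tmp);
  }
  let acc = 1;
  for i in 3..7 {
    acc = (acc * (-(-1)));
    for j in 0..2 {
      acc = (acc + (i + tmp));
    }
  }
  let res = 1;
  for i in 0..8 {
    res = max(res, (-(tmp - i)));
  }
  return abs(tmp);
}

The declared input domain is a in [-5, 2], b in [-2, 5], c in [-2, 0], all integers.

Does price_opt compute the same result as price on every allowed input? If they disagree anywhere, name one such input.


Input a=-5, b=-2, c=-2: 25 from price versus 13 from price_opt.
verdict: not equivalent; witness: a=-5, b=-2, c=-2


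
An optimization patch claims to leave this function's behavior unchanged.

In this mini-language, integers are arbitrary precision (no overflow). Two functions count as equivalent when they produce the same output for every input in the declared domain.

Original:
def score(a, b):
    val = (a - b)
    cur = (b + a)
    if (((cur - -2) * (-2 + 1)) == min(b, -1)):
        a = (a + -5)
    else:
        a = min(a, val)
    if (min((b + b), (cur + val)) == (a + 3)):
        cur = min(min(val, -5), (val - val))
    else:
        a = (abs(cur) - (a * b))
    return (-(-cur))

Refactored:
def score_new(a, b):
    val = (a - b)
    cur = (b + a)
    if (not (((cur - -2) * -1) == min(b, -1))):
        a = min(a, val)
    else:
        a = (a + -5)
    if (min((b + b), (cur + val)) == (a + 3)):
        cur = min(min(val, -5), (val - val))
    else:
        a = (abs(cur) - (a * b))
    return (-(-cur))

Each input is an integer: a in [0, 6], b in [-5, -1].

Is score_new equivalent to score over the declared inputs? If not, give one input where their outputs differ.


Reading the diff, among the changes: arithmetic usage differs, and constant usage differs, and boolean connective usage differs.
Spot check at a=0, b=-5 — score: val := 5 | cur := -5 | (((cur - -2) * (-2 + 1)) == min(b, -1)): false | a := 0 | (min((b + b), (cur + val)) == (a + 3)): false | a := 5 | result -5. score_new: val := 5 | cur := -5 | (not (((cur - -2) * -1) == min(b, -1))): true | a := 0 | (min((b + b), (cur + val)) == (a + 3)): false | a := 5 | result -5. Both give -5.
Every one of the 35 inputs gives matching results.
verdict: equivalent


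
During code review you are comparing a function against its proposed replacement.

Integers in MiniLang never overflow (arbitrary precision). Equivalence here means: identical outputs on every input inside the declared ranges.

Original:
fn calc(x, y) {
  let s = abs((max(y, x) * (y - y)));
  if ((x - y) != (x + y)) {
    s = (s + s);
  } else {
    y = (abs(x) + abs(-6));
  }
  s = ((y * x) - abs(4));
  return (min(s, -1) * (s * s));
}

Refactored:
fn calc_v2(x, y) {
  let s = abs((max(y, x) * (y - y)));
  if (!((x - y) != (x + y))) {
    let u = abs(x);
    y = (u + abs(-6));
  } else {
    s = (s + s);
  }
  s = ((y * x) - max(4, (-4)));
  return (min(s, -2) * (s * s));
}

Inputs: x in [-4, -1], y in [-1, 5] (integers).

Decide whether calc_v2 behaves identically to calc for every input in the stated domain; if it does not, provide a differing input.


On input x=-3, y=-1, calc returns -1 while calc_v2 returns -2.
verdict: not equivalent; witness: x=-3, y=-1


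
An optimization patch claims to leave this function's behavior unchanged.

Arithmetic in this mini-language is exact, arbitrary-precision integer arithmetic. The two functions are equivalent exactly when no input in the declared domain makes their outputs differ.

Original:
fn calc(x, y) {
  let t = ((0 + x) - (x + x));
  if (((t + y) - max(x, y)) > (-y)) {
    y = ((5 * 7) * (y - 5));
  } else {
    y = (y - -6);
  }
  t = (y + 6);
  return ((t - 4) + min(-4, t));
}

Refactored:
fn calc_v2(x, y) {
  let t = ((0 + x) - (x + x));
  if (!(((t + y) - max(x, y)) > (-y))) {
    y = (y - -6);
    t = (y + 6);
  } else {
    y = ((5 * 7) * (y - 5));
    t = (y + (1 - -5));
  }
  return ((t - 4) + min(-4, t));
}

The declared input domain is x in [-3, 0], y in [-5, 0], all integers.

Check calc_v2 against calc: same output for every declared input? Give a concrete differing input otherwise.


The two versions differ — the changes include statement counts differ, plus boolean connective usage differs, plus constant usage differs, plus arithmetic usage differs.
One worked example (x=0, y=-5) — calc: t=0, then (((t + y) - max(x, y)) > (-y)) is false, then y=1, then t=7, then returns -1; calc_v2: t=0, then (!(((t + y) - max(x, y)) > (-y))) is true, then y=1, then t=7, then returns -1; agreement on -1.
Sweeping the whole domain (24 inputs) finds no disagreement.
verdict: equivalent
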